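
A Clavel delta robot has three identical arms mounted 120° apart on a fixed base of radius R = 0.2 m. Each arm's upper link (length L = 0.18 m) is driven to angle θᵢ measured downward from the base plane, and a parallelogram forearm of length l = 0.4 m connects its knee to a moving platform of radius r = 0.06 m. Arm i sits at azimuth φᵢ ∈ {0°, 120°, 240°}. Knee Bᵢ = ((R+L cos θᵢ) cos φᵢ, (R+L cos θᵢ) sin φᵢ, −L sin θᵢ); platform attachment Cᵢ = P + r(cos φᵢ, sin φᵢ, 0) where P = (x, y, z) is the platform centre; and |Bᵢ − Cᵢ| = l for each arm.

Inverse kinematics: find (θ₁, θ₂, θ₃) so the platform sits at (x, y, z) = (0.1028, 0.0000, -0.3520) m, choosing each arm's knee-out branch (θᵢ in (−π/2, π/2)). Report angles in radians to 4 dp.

θ₁ = 0.0871, θ₂ = 0.7853, θ₃ = 0.7853

arm 1 (φ=0.0°): x'=0.1028, y'=0.0000
  A cos θ + B sin θ = C:  0.0372·cos θ + -0.3520·sin θ = 0.0064
  γ=atan2(-0.3520,0.0372)=-1.4655;  ψ=arccos(0.0181)=1.5527;  θ1=γ+ψ≈0.0871
rotate P by −φ2: (-0.0514, -0.0890, -0.3520)
  A cos θ + B sin θ = C:  0.1914·cos θ + -0.3520·sin θ = -0.1135
  γ=atan2(-0.3520,0.1914)=-1.0728;  ψ=arccos(-0.2833)=1.8580;  θ2=γ+ψ≈0.7853
rotate P by −φ3: (-0.0514, 0.0890, -0.3520)
  A cos θ + B sin θ = C:  0.1914·cos θ + -0.3520·sin θ = -0.1135
  √(A²+B²)=0.4007;  θ3 = -1.0728+1.8580 ≈ 0.7853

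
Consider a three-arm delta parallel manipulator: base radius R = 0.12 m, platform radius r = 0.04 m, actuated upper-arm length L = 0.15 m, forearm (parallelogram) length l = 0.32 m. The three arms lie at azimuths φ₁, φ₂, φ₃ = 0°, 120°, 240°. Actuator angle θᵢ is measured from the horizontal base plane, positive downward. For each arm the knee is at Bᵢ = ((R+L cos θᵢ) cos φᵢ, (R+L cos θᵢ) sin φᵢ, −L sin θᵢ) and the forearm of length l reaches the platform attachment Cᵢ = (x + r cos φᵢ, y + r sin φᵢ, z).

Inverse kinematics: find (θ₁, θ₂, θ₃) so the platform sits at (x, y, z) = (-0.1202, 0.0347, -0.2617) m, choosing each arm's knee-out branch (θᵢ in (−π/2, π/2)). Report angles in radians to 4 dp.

φ1=0.0° → target in arm frame (-0.1202, 0.0347)
  e−x'=0.2002;  (l²−L²−(e−x')²−y'²−z²)/2L = -0.0996
  √(A²+B²)=0.3295;  θ1 = -0.9178+1.8778 ≈ 0.9600
φ2=120.0° → target in arm frame (0.0902, 0.0867)
  e−x'=-0.0102;  (l²−L²−(e−x')²−y'²−z²)/2L = 0.0126
  θ2 = atan2(B,A) + arccos(C/0.2619) = -0.0870
rotate P by −φ3: (0.0300, -0.1214, -0.2617)
  A cos θ + B sin θ = C:  0.0500·cos θ + -0.2617·sin θ = -0.0194
  √(A²+B²)=0.2664;  θ3 = -1.3822+1.6438 ≈ 0.2616

θ₁ = 0.9600, θ₂ = -0.0870, θ₃ = 0.2616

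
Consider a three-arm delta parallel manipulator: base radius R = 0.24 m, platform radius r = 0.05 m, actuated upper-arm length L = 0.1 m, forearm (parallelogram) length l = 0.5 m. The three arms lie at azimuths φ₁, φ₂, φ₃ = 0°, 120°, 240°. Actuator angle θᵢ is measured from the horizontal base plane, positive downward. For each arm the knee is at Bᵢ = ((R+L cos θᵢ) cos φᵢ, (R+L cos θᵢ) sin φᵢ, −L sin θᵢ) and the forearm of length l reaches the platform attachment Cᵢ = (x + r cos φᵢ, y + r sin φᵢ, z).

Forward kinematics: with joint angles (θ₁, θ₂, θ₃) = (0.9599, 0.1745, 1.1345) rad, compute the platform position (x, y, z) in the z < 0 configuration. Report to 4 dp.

(-0.0357, 0.0997, -0.4818)

φ1=0.0°: virtual centre (0.2474, 0.0000, -0.0819), radius l
φ2=120.0°: virtual centre (-0.1442, 0.2498, -0.0174), radius l
arm 3 at φ=240.0°: (R−r)+L cos θ3 = 0.2323;  S3 = (-0.1161, -0.2011, -0.0906)
eliminate P² terms by subtracting sphere 1 from 2 and 3
linear system: -0.7832x+0.4997y = 0.0156−0.1291z; -0.7270x+-0.4023y = -0.0057−-0.0174z
det = 0.6783;  x = -0.0050+0.0637z,  y = 0.0234+-0.1585z
sphere 1 gives Az²+Bz+C=0 with A=1.0292, B=0.1243, C=-0.1790;  B²−4AC=0.7525;  roots -0.4818, 0.3611;  negative root z = -0.4818
x = -0.0357, y = 0.0997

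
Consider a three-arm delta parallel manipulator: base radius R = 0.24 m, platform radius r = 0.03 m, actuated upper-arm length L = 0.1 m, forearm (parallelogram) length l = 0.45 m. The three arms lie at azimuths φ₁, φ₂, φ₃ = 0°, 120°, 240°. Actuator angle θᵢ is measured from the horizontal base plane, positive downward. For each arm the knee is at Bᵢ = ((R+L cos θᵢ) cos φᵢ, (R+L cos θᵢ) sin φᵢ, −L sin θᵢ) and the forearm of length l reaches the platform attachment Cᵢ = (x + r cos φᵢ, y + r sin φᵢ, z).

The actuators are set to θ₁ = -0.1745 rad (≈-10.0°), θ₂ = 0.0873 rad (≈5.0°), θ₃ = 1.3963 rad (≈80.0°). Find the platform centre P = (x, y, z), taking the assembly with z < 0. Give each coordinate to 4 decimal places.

arm 1 at φ=0.0°: e+L cos θ1 = 0.3085;  O1 = (0.3085, 0.0000, 0.0174)
φ2=120.0°: virtual centre (-0.1548, 0.2681, -0.0087), radius l
O3 = (0.2274·cos240.0°, 0.2274·sin240.0°, -0.0985) = (-0.1137, -0.1969, -0.0985)
|O₂|²−|O₁|² = 0.0005;  |O₃|²−|O₁|² = -0.0341
linear system: -0.9266x+0.5363y = 0.0005−-0.0522z; -0.8443x+-0.3938y = -0.0341−-0.2317z
det = 0.8177;  x = 0.0221+-0.1771z,  y = 0.0391+-0.2087z
into |P−O₁|² = l²: 1.0749z² + 0.0504z + -0.1187 = 0;  Δ = 0.5127;  z = -0.3565 or 0.3097 → z<0 root = -0.3565
x = 0.0852, y = 0.1135

(0.0852, 0.1135, -0.3565)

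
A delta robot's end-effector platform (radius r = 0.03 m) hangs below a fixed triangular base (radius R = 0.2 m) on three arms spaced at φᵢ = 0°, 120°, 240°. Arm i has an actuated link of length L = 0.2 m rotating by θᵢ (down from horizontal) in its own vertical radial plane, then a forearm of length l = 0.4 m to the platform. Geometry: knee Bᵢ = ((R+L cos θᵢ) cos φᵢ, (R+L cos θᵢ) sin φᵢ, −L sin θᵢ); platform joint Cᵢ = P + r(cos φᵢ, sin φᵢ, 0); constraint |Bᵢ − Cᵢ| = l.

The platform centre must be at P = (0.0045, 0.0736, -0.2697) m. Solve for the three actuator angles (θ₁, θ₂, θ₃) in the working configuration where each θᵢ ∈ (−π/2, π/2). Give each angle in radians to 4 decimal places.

φ1=0.0° → target in arm frame (0.0045, 0.0736)
  A=0.1655, B=-0.2697, C=(l²−L²−A²−y'²−z²)/(2L)=0.0361
  √(A²+B²)=0.3164;  θ1 = -1.0204+1.4563 ≈ 0.4359
arm 2 (φ=120.0°): x'=0.0615, y'=-0.0407
  e−x'=0.1085;  (l²−L²−(e−x')²−y'²−z²)/2L = 0.0846
  √(A²+B²)=0.2907;  θ2 = -1.1883+1.2756 ≈ 0.0873
φ3=240.0° → target in arm frame (-0.0660, -0.0329)
  A cos θ + B sin θ = C:  0.2360·cos θ + -0.2697·sin θ = -0.0238
  γ=atan2(-0.2697,0.2360)=-0.8520;  ψ=arccos(-0.0664)=1.6372;  θ3=γ+ψ≈0.7852

θ₁ = 0.4359, θ₂ = 0.0873, θ₃ = 0.7852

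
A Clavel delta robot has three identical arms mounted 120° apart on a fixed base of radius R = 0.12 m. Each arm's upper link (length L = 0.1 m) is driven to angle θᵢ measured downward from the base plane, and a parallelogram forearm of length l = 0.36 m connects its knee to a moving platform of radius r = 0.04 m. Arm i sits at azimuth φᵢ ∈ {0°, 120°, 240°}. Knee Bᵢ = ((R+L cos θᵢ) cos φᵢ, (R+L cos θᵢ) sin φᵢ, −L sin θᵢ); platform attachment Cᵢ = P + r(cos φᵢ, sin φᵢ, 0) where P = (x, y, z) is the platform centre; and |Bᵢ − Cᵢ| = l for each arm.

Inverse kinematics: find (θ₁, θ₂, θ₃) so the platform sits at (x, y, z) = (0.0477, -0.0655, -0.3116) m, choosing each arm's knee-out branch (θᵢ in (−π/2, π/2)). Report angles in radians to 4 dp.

θ₁ = -0.1743, θ₂ = 0.5237, θ₃ = -0.0869

φ1=0.0° → target in arm frame (0.0477, -0.0655)
  e−x'=0.0323;  (l²−L²−(e−x')²−y'²−z²)/2L = 0.0859
  γ=atan2(-0.3116,0.0323)=-1.4675;  ψ=arccos(0.2741)=1.2932;  θ1=γ+ψ≈-0.1743
rotate P by −φ2: (-0.0806, -0.0086, -0.3116)
  A=0.1606, B=-0.3116, C=(l²−L²−A²−y'²−z²)/(2L)=-0.0168
  θ2 = atan2(B,A) + arccos(C/0.3505) = 0.5237
rotate P by −φ3: (0.0329, 0.0741, -0.3116)
  A cos θ + B sin θ = C:  0.0471·cos θ + -0.3116·sin θ = 0.0740
  θ3 = atan2(B,A) + arccos(C/0.3151) = -0.0869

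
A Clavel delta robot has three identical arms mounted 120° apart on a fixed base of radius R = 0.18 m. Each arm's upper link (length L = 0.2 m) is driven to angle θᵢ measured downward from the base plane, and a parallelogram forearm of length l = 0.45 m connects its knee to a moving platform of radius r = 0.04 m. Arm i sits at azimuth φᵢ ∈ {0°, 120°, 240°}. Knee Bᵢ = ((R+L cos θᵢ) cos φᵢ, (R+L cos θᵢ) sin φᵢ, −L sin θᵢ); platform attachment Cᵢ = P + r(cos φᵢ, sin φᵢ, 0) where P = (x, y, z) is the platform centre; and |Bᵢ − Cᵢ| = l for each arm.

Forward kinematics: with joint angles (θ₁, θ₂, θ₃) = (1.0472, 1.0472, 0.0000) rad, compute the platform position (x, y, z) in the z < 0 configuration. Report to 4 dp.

φ1=0.0°: virtual centre (0.2400, 0.0000, -0.1732), radius l
O2 = (0.2400·cos120.0°, 0.2400·sin120.0°, -0.1732) = (-0.1200, 0.2078, -0.1732)
arm 3 at φ=240.0°: ρ3 = 0.3400;  O3 = (-0.1700, -0.2944, 0.0000)
subtract pairs → two planes through P
plane₁₂: -0.7200x+0.4157y+0.0000z = 0.0000
det = 0.7649;  x = -0.0152+0.1883z,  y = -0.0264+0.3261z
into |P−O₁|² = l²: 1.1418z² + 0.2331z + -0.1067 = 0;  Δ = 0.5415;  z = -0.4243 or 0.2202 → z<0 root = -0.4243
x = -0.0951, y = -0.1647

(-0.0951, -0.1647, -0.4243)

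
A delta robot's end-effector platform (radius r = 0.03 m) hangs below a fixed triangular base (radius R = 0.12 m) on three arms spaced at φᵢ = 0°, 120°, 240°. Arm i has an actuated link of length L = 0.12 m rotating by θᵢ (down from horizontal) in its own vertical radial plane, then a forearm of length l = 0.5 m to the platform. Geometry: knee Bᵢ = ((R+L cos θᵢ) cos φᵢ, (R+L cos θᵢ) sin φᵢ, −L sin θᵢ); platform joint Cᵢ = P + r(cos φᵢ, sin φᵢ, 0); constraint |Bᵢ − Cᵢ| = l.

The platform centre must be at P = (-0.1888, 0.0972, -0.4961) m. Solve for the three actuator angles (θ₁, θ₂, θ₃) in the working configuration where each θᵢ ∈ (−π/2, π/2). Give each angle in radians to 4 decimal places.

φ1=0.0° → target in arm frame (-0.1888, 0.0972)
  A=0.2788, B=-0.4961, C=(l²−L²−A²−y'²−z²)/(2L)=-0.4071
  θ1 = atan2(B,A) + arccos(C/0.5691) = 1.3090
φ2=120.0° → target in arm frame (0.1786, 0.1149)
  A=-0.0886, B=-0.4961, C=(l²−L²−A²−y'²−z²)/(2L)=-0.1315
  γ=atan2(-0.4961,-0.0886)=-1.7475;  ψ=arccos(-0.2610)=1.8348;  θ2=γ+ψ≈0.0873
φ3=240.0° → target in arm frame (0.0102, -0.2121)
  A cos θ + B sin θ = C:  0.0798·cos θ + -0.4961·sin θ = -0.2578
  √(A²+B²)=0.5025;  θ3 = -1.4114+2.1095 ≈ 0.6982

θ₁ = 1.3090, θ₂ = 0.0873, θ₃ = 0.6982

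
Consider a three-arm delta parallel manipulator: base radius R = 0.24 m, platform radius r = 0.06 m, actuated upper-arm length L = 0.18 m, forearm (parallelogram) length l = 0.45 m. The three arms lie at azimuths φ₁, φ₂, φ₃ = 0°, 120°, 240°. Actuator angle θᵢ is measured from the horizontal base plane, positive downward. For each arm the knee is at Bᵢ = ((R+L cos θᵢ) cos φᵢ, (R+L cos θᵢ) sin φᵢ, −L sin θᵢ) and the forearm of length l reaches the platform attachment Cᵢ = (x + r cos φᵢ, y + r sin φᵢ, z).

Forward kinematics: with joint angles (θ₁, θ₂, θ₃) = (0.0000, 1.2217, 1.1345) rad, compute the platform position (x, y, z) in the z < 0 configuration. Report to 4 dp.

arm 1 at φ=0.0°: ρ1 = 0.3600;  O1 = (0.3600, 0.0000, 0.0000)
arm 2 at φ=120.0°: ρ2 = 0.2416;  O2 = (-0.1208, 0.2092, -0.1691)
φ3=240.0°: virtual centre (-0.1280, -0.2218, -0.1631), radius l
subtract pairs → two planes through P
[-0.9616 0.4184 -0.3383]·P = -0.0426;  [-0.9761 -0.4435 -0.3263]·P = -0.0374
det = 0.8349;  x = 0.0414+-0.3432z,  y = -0.0068+0.0197z
quadratic in z: (1.1182)z²+(0.2184)z+(-0.1009)=0, √Δ=0.7066 → z ∈ {-0.4136, 0.2183}; z = -0.4136 (taking z<0)
x = 0.1834, y = -0.0149

(0.1834, -0.0149, -0.4136)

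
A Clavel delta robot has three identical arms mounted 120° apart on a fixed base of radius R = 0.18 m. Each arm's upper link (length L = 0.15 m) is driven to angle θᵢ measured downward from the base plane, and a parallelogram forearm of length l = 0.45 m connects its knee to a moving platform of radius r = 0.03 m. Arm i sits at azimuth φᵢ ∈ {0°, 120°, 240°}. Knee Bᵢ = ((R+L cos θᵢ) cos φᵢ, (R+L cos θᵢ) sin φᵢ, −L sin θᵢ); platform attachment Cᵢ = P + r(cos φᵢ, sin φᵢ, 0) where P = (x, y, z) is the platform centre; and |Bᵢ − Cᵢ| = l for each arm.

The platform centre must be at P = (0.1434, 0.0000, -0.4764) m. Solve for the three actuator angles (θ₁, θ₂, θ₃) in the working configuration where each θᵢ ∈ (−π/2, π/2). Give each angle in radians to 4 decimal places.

φ1=0.0° → target in arm frame (0.1434, 0.0000)
  e−x'=0.0066;  (l²−L²−(e−x')²−y'²−z²)/2L = -0.1567
  γ=atan2(-0.4764,0.0066)=-1.5569;  ψ=arccos(-0.3288)=1.9059;  θ1=γ+ψ≈0.3489
φ2=120.0° → target in arm frame (-0.0717, -0.1242)
  A cos θ + B sin θ = C:  0.2217·cos θ + -0.4764·sin θ = -0.3718
  θ2 = atan2(B,A) + arccos(C/0.5255) = 1.2215
arm 3 (φ=240.0°): x'=-0.0717, y'=0.1242
  A cos θ + B sin θ = C:  0.2217·cos θ + -0.4764·sin θ = -0.3718
  √(A²+B²)=0.5255;  θ3 = -1.1352+2.3568 ≈ 1.2215

θ₁ = 0.3489, θ₂ = 1.2215, θ₃ = 1.2215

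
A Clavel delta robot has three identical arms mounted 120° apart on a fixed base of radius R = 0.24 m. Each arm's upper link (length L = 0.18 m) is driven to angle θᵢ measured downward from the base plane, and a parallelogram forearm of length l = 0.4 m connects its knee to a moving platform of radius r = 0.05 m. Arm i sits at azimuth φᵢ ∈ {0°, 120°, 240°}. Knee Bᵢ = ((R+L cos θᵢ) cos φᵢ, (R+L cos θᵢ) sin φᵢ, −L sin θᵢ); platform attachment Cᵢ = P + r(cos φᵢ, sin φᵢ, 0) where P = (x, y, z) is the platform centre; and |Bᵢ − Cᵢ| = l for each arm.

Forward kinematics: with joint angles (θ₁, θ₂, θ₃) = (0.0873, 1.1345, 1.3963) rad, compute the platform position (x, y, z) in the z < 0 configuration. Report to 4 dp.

φ1=0.0°: virtual centre (0.3693, 0.0000, -0.0157), radius l
O2 = (0.2661·cos120.0°, 0.2661·sin120.0°, -0.1631) = (-0.1330, 0.2304, -0.1631)
O3 = (0.2213·cos240.0°, 0.2213·sin240.0°, -0.1773) = (-0.1106, -0.1916, -0.1773)
eliminate P² terms by subtracting sphere 1 from 2 and 3
[-1.0047 0.4608 -0.2949]·P = -0.0392;  [-0.9599 -0.3832 -0.3231]·P = -0.0563
det = 0.8274;  x = 0.0495+-0.3166z,  y = 0.0228+-0.0503z
quadratic in z: (1.1027)z²+(0.2316)z+(-0.0570)=0, √Δ=0.5522 → z ∈ {-0.3554, 0.1454}; z = -0.3554 (taking z<0)
x = 0.1620, y = 0.0407

(0.1620, 0.0407, -0.3554)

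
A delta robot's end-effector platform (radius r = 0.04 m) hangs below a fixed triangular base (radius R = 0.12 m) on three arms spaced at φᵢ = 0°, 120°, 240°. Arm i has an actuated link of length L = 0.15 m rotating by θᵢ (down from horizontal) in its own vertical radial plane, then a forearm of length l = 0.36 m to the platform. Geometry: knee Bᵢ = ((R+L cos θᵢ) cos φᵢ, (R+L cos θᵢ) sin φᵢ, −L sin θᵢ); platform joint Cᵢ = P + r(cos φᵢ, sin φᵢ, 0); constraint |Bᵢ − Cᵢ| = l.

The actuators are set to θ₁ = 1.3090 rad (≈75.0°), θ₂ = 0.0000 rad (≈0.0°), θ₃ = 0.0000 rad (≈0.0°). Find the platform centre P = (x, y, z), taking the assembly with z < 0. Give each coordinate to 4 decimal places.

(-0.2135, 0.0000, -0.2832)

O1 = (0.1188·cos0.0°, 0.1188·sin0.0°, -0.1449) = (0.1188, 0.0000, -0.1449)
O2 = (0.2300·cos120.0°, 0.2300·sin120.0°, 0.0000) = (-0.1150, 0.1992, 0.0000)
arm 3 at φ=240.0°: e+L cos θ3 = 0.2300;  O3 = (-0.1150, -0.1992, 0.0000)
|O₂|²−|O₁|² = 0.0178;  |O₃|²−|O₁|² = 0.0178
[-0.4676 0.3984 0.2898]·P = 0.0178;  [-0.4676 -0.3984 0.2898]·P = 0.0178
det = 0.3726;  x = -0.0380+0.6197z,  y = 0.0000+0.0000z
quadratic in z: (1.3840)z²+(0.0954)z+(-0.0840)=0, √Δ=0.6886 → z ∈ {-0.2832, 0.2143}; z = -0.2832 (taking z<0)
x = -0.2135, y = 0.0000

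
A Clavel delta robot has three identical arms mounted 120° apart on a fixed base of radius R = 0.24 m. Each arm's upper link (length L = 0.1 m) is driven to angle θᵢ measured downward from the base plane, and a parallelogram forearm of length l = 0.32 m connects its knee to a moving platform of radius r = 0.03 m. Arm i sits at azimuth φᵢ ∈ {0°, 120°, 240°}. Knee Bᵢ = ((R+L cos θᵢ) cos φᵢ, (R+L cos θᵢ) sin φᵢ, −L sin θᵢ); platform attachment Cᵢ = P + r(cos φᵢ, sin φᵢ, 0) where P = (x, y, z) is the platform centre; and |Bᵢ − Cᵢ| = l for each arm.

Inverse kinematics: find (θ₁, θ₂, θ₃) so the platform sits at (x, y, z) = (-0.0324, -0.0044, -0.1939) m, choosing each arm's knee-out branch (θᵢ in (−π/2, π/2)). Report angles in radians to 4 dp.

θ₁ = 0.9602, θ₂ = 0.5236, θ₃ = 0.4365

φ1=0.0° → target in arm frame (-0.0324, -0.0044)
  e−x'=0.2424;  (l²−L²−(e−x')²−y'²−z²)/2L = -0.0199
  √(A²+B²)=0.3104;  θ1 = -0.6747+1.6349 ≈ 0.9602
φ2=120.0° → target in arm frame (0.0124, 0.0303)
  e−x'=0.1976;  (l²−L²−(e−x')²−y'²−z²)/2L = 0.0742
  γ=atan2(-0.1939,0.1976)=-0.7759;  ψ=arccos(0.2680)=1.2995;  θ2=γ+ψ≈0.5236
rotate P by −φ3: (0.0200, -0.0259, -0.1939)
  A=0.1900, B=-0.1939, C=(l²−L²−A²−y'²−z²)/(2L)=0.0902
  √(A²+B²)=0.2715;  θ3 = -0.7956+1.2321 ≈ 0.4365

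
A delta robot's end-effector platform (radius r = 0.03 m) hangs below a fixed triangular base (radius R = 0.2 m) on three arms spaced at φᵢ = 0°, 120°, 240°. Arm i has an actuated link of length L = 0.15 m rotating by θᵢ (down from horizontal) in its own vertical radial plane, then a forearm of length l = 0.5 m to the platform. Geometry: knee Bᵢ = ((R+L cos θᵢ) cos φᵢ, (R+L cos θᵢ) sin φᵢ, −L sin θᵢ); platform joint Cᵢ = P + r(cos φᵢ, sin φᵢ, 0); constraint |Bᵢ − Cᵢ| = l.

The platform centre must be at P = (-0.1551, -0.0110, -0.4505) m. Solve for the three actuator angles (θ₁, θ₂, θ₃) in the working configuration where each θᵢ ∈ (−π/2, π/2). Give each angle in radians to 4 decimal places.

θ₁ = 1.1344, θ₂ = 0.2616, θ₃ = 0.1742

φ1=0.0° → target in arm frame (-0.1551, -0.0110)
  A=0.3251, B=-0.4505, C=(l²−L²−A²−y'²−z²)/(2L)=-0.2709
  θ1 = atan2(B,A) + arccos(C/0.5556) = 1.1344
arm 2 (φ=120.0°): x'=0.0680, y'=0.1398
  A cos θ + B sin θ = C:  0.1020·cos θ + -0.4505·sin θ = -0.0180
  γ=atan2(-0.4505,0.1020)=-1.3482;  ψ=arccos(-0.0390)=1.6098;  θ2=γ+ψ≈0.2616
φ3=240.0° → target in arm frame (0.0871, -0.1288)
  A=0.0829, B=-0.4505, C=(l²−L²−A²−y'²−z²)/(2L)=0.0036
  γ=atan2(-0.4505,0.0829)=-1.3888;  ψ=arccos(0.0078)=1.5629;  θ3=γ+ψ≈0.1742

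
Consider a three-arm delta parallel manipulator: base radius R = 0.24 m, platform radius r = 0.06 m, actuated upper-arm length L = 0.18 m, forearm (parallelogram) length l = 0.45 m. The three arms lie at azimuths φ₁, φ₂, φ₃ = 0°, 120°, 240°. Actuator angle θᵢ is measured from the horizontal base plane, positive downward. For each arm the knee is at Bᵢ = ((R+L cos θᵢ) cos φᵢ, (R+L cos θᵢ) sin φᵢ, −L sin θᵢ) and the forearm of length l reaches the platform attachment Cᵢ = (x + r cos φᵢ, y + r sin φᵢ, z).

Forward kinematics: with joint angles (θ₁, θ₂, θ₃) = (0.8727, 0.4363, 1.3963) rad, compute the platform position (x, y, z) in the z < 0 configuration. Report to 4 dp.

(0.0153, 0.1479, -0.4573)

arm 1 at φ=0.0°: e+L cos θ1 = 0.2957;  centre 1 = (0.2957, 0.0000, -0.1379)
centre 2 = (0.3431·cos120.0°, 0.3431·sin120.0°, -0.0761) = (-0.1716, 0.2972, -0.0761)
centre 3 = (0.2113·cos240.0°, 0.2113·sin240.0°, -0.1773) = (-0.1056, -0.1829, -0.1773)
subtract pairs → two planes through P
linear system: -0.9345x+0.5943y = 0.0171−0.1237z; -0.8026x+-0.3659y = -0.0304−-0.0787z
det = 0.8190;  x = 0.0144+-0.0019z,  y = 0.0514+-0.2110z
sphere 1 gives Az²+Bz+C=0 with A=1.0445, B=0.2551, C=-0.1017;  B²−4AC=0.4901;  roots -0.4573, 0.2130;  negative root z = -0.4573
x = 0.0153, y = 0.1479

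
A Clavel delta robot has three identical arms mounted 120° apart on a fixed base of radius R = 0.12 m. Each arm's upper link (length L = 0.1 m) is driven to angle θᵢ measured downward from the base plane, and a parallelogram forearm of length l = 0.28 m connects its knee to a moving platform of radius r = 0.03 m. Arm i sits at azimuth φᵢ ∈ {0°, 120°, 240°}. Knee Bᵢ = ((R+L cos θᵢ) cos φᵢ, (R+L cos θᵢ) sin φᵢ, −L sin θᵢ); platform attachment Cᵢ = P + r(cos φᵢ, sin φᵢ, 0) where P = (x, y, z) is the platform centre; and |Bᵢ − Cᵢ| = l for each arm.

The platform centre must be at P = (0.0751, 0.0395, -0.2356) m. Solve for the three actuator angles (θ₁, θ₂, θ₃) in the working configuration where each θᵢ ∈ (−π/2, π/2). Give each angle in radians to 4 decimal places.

θ₁ = -0.1744, θ₂ = 0.4366, θ₃ = 0.8731

rotate P by −φ1: (0.0751, 0.0395, -0.2356)
  A=0.0149, B=-0.2356, C=(l²−L²−A²−y'²−z²)/(2L)=0.0556
  θ1 = atan2(B,A) + arccos(C/0.2361) = -0.1744
rotate P by −φ2: (-0.0033, -0.0848, -0.2356)
  A cos θ + B sin θ = C:  0.0933·cos θ + -0.2356·sin θ = -0.0150
  γ=atan2(-0.2356,0.0933)=-1.1936;  ψ=arccos(-0.0594)=1.6302;  θ2=γ+ψ≈0.4366
φ3=240.0° → target in arm frame (-0.0718, 0.0453)
  e−x'=0.1618;  (l²−L²−(e−x')²−y'²−z²)/2L = -0.0766
  √(A²+B²)=0.2858;  θ3 = -0.9691+1.8422 ≈ 0.8731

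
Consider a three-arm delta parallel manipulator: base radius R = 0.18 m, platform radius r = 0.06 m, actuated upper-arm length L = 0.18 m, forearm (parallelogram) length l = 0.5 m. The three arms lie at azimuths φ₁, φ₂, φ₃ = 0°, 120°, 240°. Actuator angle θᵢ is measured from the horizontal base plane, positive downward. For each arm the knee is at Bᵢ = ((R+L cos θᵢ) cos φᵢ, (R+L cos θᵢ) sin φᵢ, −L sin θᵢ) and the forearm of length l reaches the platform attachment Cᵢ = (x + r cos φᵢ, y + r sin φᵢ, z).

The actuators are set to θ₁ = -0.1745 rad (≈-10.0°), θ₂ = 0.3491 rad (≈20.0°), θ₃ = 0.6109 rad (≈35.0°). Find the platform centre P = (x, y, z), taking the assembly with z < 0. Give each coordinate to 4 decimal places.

φ1=0.0°: virtual centre (0.2973, 0.0000, 0.0313), radius l
O2 = (0.2891·cos120.0°, 0.2891·sin120.0°, -0.0616) = (-0.1446, 0.2504, -0.0616)
φ3=240.0°: virtual centre (-0.1337, -0.2316, -0.1032), radius l
subtract pairs → two planes through P
linear system: -0.8837x+0.5008y = -0.0019−-0.1856z; -0.8620x+-0.4632y = -0.0072−-0.2690z
det = 0.8410;  x = 0.0053+-0.2624z,  y = 0.0055+-0.0924z
into |P−O₁|² = l²: 1.0774z² + 0.0897z + -0.1638 = 0;  Δ = 0.7138;  z = -0.4337 or 0.3505 → z<0 root = -0.4337
x = 0.1192, y = 0.0456

(0.1192, 0.0456, -0.4337)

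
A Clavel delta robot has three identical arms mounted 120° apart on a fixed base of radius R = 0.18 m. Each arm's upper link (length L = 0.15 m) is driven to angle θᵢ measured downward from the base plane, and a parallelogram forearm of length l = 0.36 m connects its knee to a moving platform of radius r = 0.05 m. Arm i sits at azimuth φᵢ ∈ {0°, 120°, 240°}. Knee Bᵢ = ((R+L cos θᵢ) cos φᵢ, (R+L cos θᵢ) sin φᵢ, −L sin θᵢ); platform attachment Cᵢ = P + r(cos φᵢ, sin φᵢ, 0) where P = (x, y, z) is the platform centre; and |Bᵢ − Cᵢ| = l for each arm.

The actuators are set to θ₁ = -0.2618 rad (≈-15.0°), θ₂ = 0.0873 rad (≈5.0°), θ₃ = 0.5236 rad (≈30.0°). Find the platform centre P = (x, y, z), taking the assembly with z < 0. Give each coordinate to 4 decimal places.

arm 1 at φ=0.0°: (R−r)+L cos θ1 = 0.2749;  centre 1 = (0.2749, 0.0000, 0.0388)
φ2=120.0°: virtual centre (-0.1397, 0.2420, -0.0131), radius l
centre 3 = (0.2599·cos240.0°, 0.2599·sin240.0°, -0.0750) = (-0.1300, -0.2251, -0.0750)
|centre ₂|²−|centre ₁|² = 0.0012;  |centre ₃|²−|centre ₁|² = -0.0039
[-0.8292 0.4840 -0.1038]·P = 0.0012;  [-0.8097 -0.4502 -0.2276]·P = -0.0039
det = 0.7652;  x = 0.0018+-0.2051z,  y = 0.0055+-0.1369z
into |P−centre ₁|² = l²: 1.0608z² + 0.0329z + -0.0535 = 0;  Δ = 0.2280;  z = -0.2405 or 0.2096 → z<0 root = -0.2405
x = 0.0511, y = 0.0384

(0.0511, 0.0384, -0.2405)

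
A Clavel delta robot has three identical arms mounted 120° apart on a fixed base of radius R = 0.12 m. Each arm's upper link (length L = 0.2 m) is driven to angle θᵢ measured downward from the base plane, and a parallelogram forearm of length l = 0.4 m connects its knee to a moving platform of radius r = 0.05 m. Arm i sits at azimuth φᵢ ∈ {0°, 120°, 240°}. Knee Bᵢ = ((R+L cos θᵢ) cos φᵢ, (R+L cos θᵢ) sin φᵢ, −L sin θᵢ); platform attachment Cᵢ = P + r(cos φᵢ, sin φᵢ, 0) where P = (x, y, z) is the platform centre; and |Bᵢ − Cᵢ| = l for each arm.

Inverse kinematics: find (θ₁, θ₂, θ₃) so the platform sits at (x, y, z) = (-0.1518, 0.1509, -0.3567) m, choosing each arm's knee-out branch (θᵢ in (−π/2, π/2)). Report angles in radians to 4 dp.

θ₁ = 1.0472, θ₂ = -0.1745, θ₃ = 0.7856

rotate P by −φ1: (-0.1518, 0.1509, -0.3567)
  A cos θ + B sin θ = C:  0.2218·cos θ + -0.3567·sin θ = -0.1980
  γ=atan2(-0.3567,0.2218)=-1.0145;  ψ=arccos(-0.4714)=2.0617;  θ1=γ+ψ≈1.0472
φ2=120.0° → target in arm frame (0.2066, 0.0560)
  e−x'=-0.1366;  (l²−L²−(e−x')²−y'²−z²)/2L = -0.0726
  √(A²+B²)=0.3820;  θ2 = -1.9365+1.7619 ≈ -0.1745
φ3=240.0° → target in arm frame (-0.0548, -0.2069)
  A=0.1248, B=-0.3567, C=(l²−L²−A²−y'²−z²)/(2L)=-0.1640
  √(A²+B²)=0.3779;  θ3 = -1.2343+2.0198 ≈ 0.7856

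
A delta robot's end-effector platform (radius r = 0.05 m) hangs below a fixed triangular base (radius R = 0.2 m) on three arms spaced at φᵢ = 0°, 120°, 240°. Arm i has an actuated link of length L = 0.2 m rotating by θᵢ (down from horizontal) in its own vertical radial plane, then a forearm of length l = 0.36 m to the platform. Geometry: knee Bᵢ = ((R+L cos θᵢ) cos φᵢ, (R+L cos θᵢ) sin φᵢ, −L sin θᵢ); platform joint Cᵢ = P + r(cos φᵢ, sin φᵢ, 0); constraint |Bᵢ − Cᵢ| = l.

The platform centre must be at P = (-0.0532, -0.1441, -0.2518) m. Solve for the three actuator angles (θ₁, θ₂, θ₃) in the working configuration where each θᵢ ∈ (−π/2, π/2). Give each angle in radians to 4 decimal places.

θ₁ = 0.9597, θ₂ = 1.1347, θ₃ = -0.2617

rotate P by −φ1: (-0.0532, -0.1441, -0.2518)
  A=0.2032, B=-0.2518, C=(l²−L²−A²−y'²−z²)/(2L)=-0.0896
  θ1 = atan2(B,A) + arccos(C/0.3236) = 0.9597
rotate P by −φ2: (-0.0982, 0.1181, -0.2518)
  A cos θ + B sin θ = C:  0.2482·cos θ + -0.2518·sin θ = -0.1234
  √(A²+B²)=0.3536;  θ2 = -0.7926+1.9273 ≈ 1.1347
arm 3 (φ=240.0°): x'=0.1514, y'=0.0260
  e−x'=-0.0014;  (l²−L²−(e−x')²−y'²−z²)/2L = 0.0638
  θ3 = atan2(B,A) + arccos(C/0.2518) = -0.2617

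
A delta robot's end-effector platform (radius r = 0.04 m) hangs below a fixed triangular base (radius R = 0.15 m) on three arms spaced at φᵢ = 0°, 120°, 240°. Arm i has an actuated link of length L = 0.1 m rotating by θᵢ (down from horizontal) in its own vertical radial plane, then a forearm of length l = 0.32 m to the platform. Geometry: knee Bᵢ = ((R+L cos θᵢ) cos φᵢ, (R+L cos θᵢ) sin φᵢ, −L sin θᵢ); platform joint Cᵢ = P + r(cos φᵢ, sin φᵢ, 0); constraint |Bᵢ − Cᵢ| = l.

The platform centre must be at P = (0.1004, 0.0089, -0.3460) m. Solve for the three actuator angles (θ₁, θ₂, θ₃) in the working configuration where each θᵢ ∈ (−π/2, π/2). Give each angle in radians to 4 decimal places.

rotate P by −φ1: (0.1004, 0.0089, -0.3460)
  e−x'=0.0096;  (l²−L²−(e−x')²−y'²−z²)/2L = -0.1374
  γ=atan2(-0.3460,0.0096)=-1.5431;  ψ=arccos(-0.3971)=1.9791;  θ1=γ+ψ≈0.4361
rotate P by −φ2: (-0.0425, -0.0914, -0.3460)
  A cos θ + B sin θ = C:  0.1525·cos θ + -0.3460·sin θ = -0.2946
  θ2 = atan2(B,A) + arccos(C/0.3781) = 1.3085
φ3=240.0° → target in arm frame (-0.0579, 0.0825)
  A=0.1679, B=-0.3460, C=(l²−L²−A²−y'²−z²)/(2L)=-0.3116
  √(A²+B²)=0.3846;  θ3 = -1.1190+2.5152 ≈ 1.3962

θ₁ = 0.4361, θ₂ = 1.3085, θ₃ = 1.3962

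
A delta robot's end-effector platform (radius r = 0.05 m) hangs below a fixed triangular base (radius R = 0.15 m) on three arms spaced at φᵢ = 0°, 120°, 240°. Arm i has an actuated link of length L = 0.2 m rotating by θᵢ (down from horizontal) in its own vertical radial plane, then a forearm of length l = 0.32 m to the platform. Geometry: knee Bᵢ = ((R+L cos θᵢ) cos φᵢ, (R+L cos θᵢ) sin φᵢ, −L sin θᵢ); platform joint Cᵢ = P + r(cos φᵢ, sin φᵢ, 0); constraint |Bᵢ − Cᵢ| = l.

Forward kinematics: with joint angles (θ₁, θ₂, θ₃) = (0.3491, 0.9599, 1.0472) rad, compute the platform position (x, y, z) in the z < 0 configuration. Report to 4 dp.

O1 = (0.2879·cos0.0°, 0.2879·sin0.0°, -0.0684) = (0.2879, 0.0000, -0.0684)
φ2=120.0°: virtual centre (-0.1074, 0.1860, -0.1638), radius l
O3 = (0.2000·cos240.0°, 0.2000·sin240.0°, -0.1732) = (-0.1000, -0.1732, -0.1732)
|O₂|²−|O₁|² = -0.0146;  |O₃|²−|O₁|² = -0.0176
linear system: -0.7906x+0.3719y = -0.0146−-0.1908z; -0.7759x+-0.3464y = -0.0176−-0.2096z
Cramer: x(z) = 0.0206-0.2561z;  y(z) = 0.0045-0.0314z
quadratic in z: (1.0666)z²+(0.2735)z+(-0.0263)=0, √Δ=0.4322 → z ∈ {-0.3308, 0.0744}; z = -0.3308 (taking z<0)
x = 0.1054, y = 0.0149

(0.1054, 0.0149, -0.3308)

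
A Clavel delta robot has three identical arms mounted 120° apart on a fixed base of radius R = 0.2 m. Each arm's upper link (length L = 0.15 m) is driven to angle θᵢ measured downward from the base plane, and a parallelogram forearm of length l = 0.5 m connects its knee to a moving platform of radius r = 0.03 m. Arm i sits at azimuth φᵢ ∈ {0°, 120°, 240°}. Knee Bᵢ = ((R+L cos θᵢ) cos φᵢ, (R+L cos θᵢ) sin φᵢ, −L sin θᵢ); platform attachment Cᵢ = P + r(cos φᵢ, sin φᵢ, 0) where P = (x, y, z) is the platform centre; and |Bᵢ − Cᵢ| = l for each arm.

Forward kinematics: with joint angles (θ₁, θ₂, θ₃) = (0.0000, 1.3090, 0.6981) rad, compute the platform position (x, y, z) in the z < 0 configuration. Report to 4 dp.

(0.1616, -0.0972, -0.4642)

arm 1 at φ=0.0°: e+L cos θ1 = 0.3200;  centre 1 = (0.3200, 0.0000, 0.0000)
φ2=120.0°: virtual centre (-0.1044, 0.1808, -0.1449), radius l
centre 3 = (0.2849·cos240.0°, 0.2849·sin240.0°, -0.0964) = (-0.1425, -0.2467, -0.0964)
eliminate P² terms by subtracting sphere 1 from 2 and 3
[-0.8488 0.3617 -0.2898]·P = -0.0378;  [-0.9249 -0.4935 -0.1928]·P = -0.0119
Cramer: x(z) = 0.0305-0.2824z;  y(z) = -0.0330+0.1385z
into |P−centre ₁|² = l²: 1.0989z² + 0.1544z + -0.1651 = 0;  Δ = 0.7495;  z = -0.4642 or 0.3237 → z<0 root = -0.4642
x = 0.1616, y = -0.0972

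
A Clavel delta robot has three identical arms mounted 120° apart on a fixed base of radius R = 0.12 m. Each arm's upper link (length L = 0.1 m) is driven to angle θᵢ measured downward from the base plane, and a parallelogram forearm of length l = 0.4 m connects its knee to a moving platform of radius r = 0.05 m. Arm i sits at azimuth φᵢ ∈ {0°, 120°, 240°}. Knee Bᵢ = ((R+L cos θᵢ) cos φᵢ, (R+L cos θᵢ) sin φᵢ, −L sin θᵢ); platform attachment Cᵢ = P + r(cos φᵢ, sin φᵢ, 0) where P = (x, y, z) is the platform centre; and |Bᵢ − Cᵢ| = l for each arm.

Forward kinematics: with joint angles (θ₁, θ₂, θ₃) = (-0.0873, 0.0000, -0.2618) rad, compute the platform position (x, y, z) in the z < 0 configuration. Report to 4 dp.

φ1=0.0°: virtual centre (0.1696, 0.0000, 0.0087), radius l
arm 2 at φ=120.0°: e+L cos θ2 = 0.1700;  O2 = (-0.0850, 0.1472, 0.0000)
O3 = (0.1666·cos240.0°, 0.1666·sin240.0°, 0.0259) = (-0.0833, -0.1443, 0.0259)
subtract pairs → two planes through P
[-0.5092 0.2944 -0.0174]·P = 0.0001;  [-0.5058 -0.2885 0.0343]·P = -0.0004
Cramer: x(z) = 0.0004+0.0172z;  y(z) = 0.0008+0.0889z
into |P−O₁|² = l²: 1.0082z² + -0.0231z + -0.1313 = 0;  Δ = 0.5299;  z = -0.3496 or 0.3725 → z<0 root = -0.3496
x = -0.0056, y = -0.0303

(-0.0056, -0.0303, -0.3496)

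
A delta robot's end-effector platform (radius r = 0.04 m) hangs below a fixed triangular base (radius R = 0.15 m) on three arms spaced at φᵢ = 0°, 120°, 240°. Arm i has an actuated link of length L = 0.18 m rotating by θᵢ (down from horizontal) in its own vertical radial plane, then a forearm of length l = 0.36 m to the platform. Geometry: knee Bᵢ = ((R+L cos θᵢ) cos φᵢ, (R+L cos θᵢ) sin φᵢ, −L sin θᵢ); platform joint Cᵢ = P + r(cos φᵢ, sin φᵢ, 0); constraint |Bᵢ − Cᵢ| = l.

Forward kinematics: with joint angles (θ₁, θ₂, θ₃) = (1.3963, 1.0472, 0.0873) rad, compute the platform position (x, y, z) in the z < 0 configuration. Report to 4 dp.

(-0.1474, -0.1244, -0.3529)

φ1=0.0°: virtual centre (0.1413, 0.0000, -0.1773), radius l
φ2=120.0°: virtual centre (-0.1000, 0.1732, -0.1559), radius l
arm 3 at φ=240.0°: e+L cos θ3 = 0.2893;  S3 = (-0.1447, -0.2506, -0.0157)
eliminate P² terms by subtracting sphere 1 from 2 and 3
[-0.4825 0.3464 0.0428]·P = 0.0129;  [-0.5718 -0.5011 0.3231]·P = 0.0326
Cramer: x(z) = -0.0404+0.3032z;  y(z) = -0.0189+0.2989z
quadratic in z: (1.1813)z²+(0.2331)z+(-0.0648)=0, √Δ=0.6005 → z ∈ {-0.3529, 0.1555}; z = -0.3529 (taking z<0)
x = -0.1474, y = -0.1244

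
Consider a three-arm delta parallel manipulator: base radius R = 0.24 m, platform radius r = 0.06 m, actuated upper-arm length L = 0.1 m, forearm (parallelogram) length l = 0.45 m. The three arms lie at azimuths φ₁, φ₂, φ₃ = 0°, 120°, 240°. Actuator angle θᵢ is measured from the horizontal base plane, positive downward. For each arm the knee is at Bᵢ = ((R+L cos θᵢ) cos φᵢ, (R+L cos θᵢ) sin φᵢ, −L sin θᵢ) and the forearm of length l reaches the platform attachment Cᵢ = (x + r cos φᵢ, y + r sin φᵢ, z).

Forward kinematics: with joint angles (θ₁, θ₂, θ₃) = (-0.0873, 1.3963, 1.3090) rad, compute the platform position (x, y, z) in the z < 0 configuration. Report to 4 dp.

(0.1553, -0.0086, -0.4237)

φ1=0.0°: virtual centre (0.2796, 0.0000, 0.0087), radius l
arm 2 at φ=120.0°: e+L cos θ2 = 0.1974;  S2 = (-0.0987, 0.1709, -0.0985)
φ3=240.0°: virtual centre (-0.1029, -0.1783, -0.0966), radius l
eliminate P² terms by subtracting sphere 1 from 2 and 3
plane₁₂: -0.7566x+0.3418y+-0.2144z = -0.0296
det = 0.5313;  x = 0.0370+-0.2794z,  y = -0.0048+0.0088z
quadratic in z: (1.0781)z²+(0.1181)z+(-0.1435)=0, √Δ=0.7955 → z ∈ {-0.4237, 0.3142}; z = -0.4237 (taking z<0)
x = 0.1553, y = -0.0086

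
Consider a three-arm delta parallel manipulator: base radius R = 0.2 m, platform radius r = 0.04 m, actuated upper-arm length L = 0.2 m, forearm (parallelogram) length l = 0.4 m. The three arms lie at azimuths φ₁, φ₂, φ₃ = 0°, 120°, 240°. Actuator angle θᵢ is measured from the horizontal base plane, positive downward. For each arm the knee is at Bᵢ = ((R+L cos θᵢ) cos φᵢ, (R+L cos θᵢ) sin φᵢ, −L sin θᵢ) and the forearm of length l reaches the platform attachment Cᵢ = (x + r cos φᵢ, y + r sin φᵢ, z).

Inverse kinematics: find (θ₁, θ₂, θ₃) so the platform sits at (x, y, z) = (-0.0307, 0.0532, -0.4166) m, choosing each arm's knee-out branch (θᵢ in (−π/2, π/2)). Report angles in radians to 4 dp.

arm 1 (φ=0.0°): x'=-0.0307, y'=0.0532
  A=0.1907, B=-0.4166, C=(l²−L²−A²−y'²−z²)/(2L)=-0.2319
  θ1 = atan2(B,A) + arccos(C/0.4582) = 0.9599
arm 2 (φ=120.0°): x'=0.0614, y'=0.0000
  A cos θ + B sin θ = C:  0.0986·cos θ + -0.4166·sin θ = -0.1582
  θ2 = atan2(B,A) + arccos(C/0.4281) = 0.6108
φ3=240.0° → target in arm frame (-0.0307, -0.0532)
  A cos θ + B sin θ = C:  0.1907·cos θ + -0.4166·sin θ = -0.2319
  √(A²+B²)=0.4582;  θ3 = -1.1415+2.1015 ≈ 0.9600

θ₁ = 0.9599, θ₂ = 0.6108, θ₃ = 0.9600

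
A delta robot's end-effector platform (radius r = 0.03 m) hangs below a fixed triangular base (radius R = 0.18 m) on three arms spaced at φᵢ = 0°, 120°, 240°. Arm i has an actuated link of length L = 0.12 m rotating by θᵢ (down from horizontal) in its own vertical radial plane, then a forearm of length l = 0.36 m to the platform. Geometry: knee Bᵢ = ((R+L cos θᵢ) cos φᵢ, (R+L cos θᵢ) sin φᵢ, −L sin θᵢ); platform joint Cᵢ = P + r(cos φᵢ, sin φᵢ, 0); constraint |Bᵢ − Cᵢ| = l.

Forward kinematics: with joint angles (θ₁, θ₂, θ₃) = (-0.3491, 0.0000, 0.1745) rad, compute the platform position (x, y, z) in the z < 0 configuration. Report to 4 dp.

(0.0276, 0.0110, -0.2313)

O1 = (0.2628·cos0.0°, 0.2628·sin0.0°, 0.0410) = (0.2628, 0.0000, 0.0410)
arm 2 at φ=120.0°: ρ2 = 0.2700;  O2 = (-0.1350, 0.2338, 0.0000)
arm 3 at φ=240.0°: ρ3 = 0.2682;  O3 = (-0.1341, -0.2322, -0.0208)
eliminate P² terms by subtracting sphere 1 from 2 and 3
linear system: -0.7955x+0.4677y = 0.0022−-0.0821z; -0.7937x+-0.4645y = 0.0016−-0.1238z
det = 0.7407;  x = -0.0024+-0.1296z,  y = 0.0006+-0.0450z
into |P−O₁|² = l²: 1.0188z² + -0.0134z + -0.0576 = 0;  Δ = 0.2350;  z = -0.2313 or 0.2445 → z<0 root = -0.2313
x = 0.0276, y = 0.0110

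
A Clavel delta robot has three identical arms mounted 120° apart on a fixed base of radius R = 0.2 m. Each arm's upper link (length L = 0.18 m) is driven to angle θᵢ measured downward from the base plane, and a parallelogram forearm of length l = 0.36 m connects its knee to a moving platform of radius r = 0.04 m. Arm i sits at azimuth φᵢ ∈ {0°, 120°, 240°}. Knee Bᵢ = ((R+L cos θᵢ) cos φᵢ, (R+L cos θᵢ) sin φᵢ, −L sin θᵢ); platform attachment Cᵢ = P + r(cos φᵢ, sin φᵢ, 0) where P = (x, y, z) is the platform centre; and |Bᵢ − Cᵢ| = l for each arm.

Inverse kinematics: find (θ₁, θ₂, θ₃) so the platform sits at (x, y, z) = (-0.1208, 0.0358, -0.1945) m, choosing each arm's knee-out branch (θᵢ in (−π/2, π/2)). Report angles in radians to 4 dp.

θ₁ = 1.1346, θ₂ = -0.3489, θ₃ = 0.2617

rotate P by −φ1: (-0.1208, 0.0358, -0.1945)
  A cos θ + B sin θ = C:  0.2808·cos θ + -0.1945·sin θ = -0.0577
  γ=atan2(-0.1945,0.2808)=-0.6058;  ψ=arccos(-0.1688)=1.7404;  θ1=γ+ψ≈1.1346
rotate P by −φ2: (0.0914, 0.0867, -0.1945)
  A cos θ + B sin θ = C:  0.0686·cos θ + -0.1945·sin θ = 0.1310
  √(A²+B²)=0.2062;  θ2 = -1.2317+0.8828 ≈ -0.3489
arm 3 (φ=240.0°): x'=0.0294, y'=-0.1225
  A cos θ + B sin θ = C:  0.1306·cos θ + -0.1945·sin θ = 0.0758
  √(A²+B²)=0.2343;  θ3 = -0.9795+1.2411 ≈ 0.2617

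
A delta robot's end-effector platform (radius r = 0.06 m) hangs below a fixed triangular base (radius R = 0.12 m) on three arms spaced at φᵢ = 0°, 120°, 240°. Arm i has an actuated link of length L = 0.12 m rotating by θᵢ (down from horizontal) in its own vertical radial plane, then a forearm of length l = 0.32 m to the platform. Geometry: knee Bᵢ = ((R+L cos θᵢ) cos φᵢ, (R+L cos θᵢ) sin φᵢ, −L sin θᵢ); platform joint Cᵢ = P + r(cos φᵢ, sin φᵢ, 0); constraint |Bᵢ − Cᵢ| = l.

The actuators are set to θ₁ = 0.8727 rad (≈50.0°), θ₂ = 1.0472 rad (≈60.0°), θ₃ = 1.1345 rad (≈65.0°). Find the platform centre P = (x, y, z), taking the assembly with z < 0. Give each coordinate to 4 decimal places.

(0.0362, 0.0132, -0.3953)

arm 1 at φ=0.0°: e+L cos θ1 = 0.1371;  S1 = (0.1371, 0.0000, -0.0919)
arm 2 at φ=120.0°: e+L cos θ2 = 0.1200;  S2 = (-0.0600, 0.1039, -0.1039)
φ3=240.0°: virtual centre (-0.0554, -0.0959, -0.1088), radius l
eliminate P² terms by subtracting sphere 1 from 2 and 3
plane₁₂: -0.3943x+0.2078y+-0.0240z = -0.0021
det = 0.1556;  x = 0.0068+-0.0745z,  y = 0.0029+-0.0259z
into |P−S₁|² = l²: 1.0062z² + 0.2031z + -0.0769 = 0;  Δ = 0.3510;  z = -0.3953 or 0.1934 → z<0 root = -0.3953
x = 0.0362, y = 0.0132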